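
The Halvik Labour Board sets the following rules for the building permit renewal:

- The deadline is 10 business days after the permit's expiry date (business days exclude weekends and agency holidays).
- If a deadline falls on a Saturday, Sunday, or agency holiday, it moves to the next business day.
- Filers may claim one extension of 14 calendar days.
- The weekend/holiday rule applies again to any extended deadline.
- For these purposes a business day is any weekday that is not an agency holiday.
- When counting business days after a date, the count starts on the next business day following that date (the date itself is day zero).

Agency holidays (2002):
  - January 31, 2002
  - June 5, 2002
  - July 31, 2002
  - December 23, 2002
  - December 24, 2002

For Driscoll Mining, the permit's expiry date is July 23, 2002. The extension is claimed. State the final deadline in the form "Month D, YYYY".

Starting the day after July 23, 2002 and counting 10 business days lands on August 7, 2002.
Since August 7, 2002 is a Wednesday and not a holiday, the date is unchanged.
Add the 14 calendar-day extension to August 7, 2002: August 21, 2002.
August 21, 2002 is a Wednesday and not a listed holiday, so it stands.
So the filing is due August 21, 2002.

August 21, 2002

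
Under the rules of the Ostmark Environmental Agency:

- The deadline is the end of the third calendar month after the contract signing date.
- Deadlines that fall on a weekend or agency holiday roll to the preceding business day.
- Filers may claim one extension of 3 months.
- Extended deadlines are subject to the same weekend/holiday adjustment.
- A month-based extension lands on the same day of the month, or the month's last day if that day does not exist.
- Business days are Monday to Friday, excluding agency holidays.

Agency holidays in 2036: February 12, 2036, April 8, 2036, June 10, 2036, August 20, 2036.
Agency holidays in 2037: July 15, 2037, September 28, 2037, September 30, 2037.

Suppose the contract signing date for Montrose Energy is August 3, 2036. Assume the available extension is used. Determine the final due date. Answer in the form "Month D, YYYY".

3 months after August 3, 2036 is November 2036; that month ends on November 30, 2036.
November 30, 2036 is a Sunday, so it moves to the preceding business day, November 28, 2036 (Friday).
Applying the 3 months extension: 3 months after November 28, 2036 is February 28, 2037.
February 28, 2037 falls on a Saturday. Rolling to the preceding business day gives February 27, 2037, a Friday.
The final due date is February 27, 2037.

February 27, 2037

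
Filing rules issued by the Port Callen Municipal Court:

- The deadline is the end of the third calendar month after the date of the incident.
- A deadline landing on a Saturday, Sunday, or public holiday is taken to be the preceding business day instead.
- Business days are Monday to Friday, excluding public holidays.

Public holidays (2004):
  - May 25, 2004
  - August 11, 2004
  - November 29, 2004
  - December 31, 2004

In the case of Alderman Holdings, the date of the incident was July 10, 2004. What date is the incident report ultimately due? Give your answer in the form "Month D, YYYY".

3 months after July 10, 2004 falls in October 2004; the last day of that month is October 31, 2004.
Because October 31, 2004 is a Sunday, the deadline becomes October 29, 2004 (Friday).
Deadline: October 29, 2004.

October 29, 2004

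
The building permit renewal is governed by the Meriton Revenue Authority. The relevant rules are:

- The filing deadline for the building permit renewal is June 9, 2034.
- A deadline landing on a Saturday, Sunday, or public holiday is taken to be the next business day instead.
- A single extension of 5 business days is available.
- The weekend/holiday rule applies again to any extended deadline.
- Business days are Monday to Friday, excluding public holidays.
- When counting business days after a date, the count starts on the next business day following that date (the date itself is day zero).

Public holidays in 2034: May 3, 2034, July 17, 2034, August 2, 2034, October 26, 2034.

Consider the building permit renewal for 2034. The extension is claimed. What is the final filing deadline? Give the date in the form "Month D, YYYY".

June 16, 2034

The statutory due date is June 9, 2034.
June 9, 2034 falls on a Friday, which is a business day, so no adjustment is needed.
The 5-business-day extension runs from June 9, 2034 to June 16, 2034.
June 16, 2034 falls on a Friday, which is a business day, so no adjustment is needed.
Deadline: June 16, 2034.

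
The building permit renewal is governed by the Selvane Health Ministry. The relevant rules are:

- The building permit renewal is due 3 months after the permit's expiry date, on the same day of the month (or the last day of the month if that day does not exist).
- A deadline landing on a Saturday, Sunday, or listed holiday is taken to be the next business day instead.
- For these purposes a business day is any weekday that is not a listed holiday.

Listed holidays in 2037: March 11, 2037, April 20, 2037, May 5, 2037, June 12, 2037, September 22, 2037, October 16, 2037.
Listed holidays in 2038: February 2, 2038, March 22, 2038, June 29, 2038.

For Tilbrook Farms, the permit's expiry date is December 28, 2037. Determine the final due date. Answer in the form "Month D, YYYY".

March 29, 2038

3 months after December 28, 2037, on the same day of the month, is March 28, 2038.
March 28, 2038 is a Sunday; the next business day is March 29, 2038 (Monday).
So the filing is due March 29, 2038.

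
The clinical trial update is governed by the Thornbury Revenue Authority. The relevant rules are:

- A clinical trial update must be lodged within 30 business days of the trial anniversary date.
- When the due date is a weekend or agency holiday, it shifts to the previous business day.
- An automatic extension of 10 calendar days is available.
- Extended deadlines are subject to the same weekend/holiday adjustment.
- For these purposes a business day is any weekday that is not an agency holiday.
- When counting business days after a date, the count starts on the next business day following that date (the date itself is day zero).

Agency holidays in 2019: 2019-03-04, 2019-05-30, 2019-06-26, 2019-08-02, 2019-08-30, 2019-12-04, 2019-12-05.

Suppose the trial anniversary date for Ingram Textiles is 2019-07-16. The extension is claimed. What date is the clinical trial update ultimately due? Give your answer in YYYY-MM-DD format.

Counting 30 business days after 2019-07-16 (skipping weekends and listed holidays) reaches 2019-08-28.
2019-08-28 is a Wednesday and not a listed holiday, so it stands.
The 10-calendar-day extension moves the deadline from 2019-08-28 to 2019-09-07.
Because 2019-09-07 is a Saturday, the deadline becomes 2019-09-06 (Friday).
The final due date is 2019-09-06.

2019-09-06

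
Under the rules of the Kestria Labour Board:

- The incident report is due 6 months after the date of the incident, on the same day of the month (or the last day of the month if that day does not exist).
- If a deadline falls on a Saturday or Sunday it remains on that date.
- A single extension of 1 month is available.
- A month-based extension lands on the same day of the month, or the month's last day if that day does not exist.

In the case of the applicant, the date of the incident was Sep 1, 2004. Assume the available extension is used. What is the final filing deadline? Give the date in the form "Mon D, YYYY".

Apr 1, 2005

Moving 6 months forward from Sep 1, 2004 on the corresponding day gives Mar 1, 2005.
Mar 1, 2005 is a Tuesday; no weekend or holiday adjustment applies.
The 1 month extension carries Mar 1, 2005 to Apr 1, 2005.
Apr 1, 2005 falls on a Friday. The rules make no weekend/holiday allowance, so it remains Apr 1, 2005.
So the filing is due Apr 1, 2005.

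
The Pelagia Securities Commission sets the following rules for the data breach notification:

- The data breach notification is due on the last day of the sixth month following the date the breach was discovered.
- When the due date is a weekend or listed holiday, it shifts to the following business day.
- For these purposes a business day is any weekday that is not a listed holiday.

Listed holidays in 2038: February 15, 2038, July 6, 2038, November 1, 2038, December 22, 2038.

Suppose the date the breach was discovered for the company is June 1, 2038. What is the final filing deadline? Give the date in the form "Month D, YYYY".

December 31, 2038

6 months after June 1, 2038 is December 2038; that month ends on December 31, 2038.
December 31, 2038 is a Friday and not a listed holiday, so it stands.
Final deadline: December 31, 2038.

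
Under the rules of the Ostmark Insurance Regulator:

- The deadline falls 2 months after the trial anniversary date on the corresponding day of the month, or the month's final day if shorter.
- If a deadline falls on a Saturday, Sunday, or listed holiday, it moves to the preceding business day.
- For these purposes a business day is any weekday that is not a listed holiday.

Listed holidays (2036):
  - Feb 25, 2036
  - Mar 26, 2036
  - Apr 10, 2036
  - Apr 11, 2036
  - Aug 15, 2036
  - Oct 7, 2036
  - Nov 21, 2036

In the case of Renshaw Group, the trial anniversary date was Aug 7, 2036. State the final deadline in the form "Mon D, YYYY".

Moving 2 months forward from Aug 7, 2036 on the corresponding day gives Oct 7, 2036.
Because Oct 7, 2036 is a listed holiday, the deadline becomes Oct 6, 2036 (Monday).
So the filing is due Oct 6, 2036.

Oct 6, 2036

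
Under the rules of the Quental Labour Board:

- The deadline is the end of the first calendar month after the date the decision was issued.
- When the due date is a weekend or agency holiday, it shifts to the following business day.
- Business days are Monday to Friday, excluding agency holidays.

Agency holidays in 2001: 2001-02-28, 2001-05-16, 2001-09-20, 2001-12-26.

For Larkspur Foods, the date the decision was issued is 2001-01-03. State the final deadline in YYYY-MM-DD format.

2001-03-01

The first month after 2001-01-03 is February 2001, whose last day is 2001-02-28.
2001-02-28 is a listed holiday, so it moves to the next business day, 2001-03-01 (Thursday).
So the filing is due 2001-03-01.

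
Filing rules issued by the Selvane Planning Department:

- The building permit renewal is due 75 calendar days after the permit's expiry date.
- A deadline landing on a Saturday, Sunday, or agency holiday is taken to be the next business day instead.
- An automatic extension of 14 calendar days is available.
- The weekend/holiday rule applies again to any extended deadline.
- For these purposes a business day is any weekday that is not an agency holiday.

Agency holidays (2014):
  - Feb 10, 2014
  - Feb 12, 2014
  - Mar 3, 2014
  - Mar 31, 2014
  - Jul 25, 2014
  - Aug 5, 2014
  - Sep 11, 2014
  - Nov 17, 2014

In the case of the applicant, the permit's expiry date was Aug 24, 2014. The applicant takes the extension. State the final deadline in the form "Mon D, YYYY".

From Aug 24, 2014, 75 calendar days later is Nov 7, 2014.
Since Nov 7, 2014 is a Friday and not a holiday, the date is unchanged.
Add the 14 calendar-day extension to Nov 7, 2014: Nov 21, 2014.
Nov 21, 2014 is a Friday and not a listed holiday, so it stands.
Final deadline: Nov 21, 2014.

Nov 21, 2014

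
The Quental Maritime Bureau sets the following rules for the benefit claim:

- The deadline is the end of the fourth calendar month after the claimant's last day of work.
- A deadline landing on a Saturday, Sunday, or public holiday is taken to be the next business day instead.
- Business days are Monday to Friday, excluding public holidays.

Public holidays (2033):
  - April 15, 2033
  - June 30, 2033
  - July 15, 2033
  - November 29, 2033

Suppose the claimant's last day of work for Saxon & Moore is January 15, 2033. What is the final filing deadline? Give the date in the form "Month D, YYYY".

The fourth month after January 15, 2033 is May 2033, whose last day is May 31, 2033.
May 31, 2033 is a Tuesday and not a listed holiday, so it stands.
The final due date is May 31, 2033.

May 31, 2033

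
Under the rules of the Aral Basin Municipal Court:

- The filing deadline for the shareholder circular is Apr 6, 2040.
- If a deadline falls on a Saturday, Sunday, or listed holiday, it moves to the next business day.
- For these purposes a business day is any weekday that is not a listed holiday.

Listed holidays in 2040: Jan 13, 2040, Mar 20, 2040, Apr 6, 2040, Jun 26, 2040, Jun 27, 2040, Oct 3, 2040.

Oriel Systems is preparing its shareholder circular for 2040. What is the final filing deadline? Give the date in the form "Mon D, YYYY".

Apr 9, 2040

The stated deadline is Apr 6, 2040.
Because Apr 6, 2040 is a listed holiday, the deadline becomes Apr 9, 2040 (Monday).
Deadline: Apr 9, 2040.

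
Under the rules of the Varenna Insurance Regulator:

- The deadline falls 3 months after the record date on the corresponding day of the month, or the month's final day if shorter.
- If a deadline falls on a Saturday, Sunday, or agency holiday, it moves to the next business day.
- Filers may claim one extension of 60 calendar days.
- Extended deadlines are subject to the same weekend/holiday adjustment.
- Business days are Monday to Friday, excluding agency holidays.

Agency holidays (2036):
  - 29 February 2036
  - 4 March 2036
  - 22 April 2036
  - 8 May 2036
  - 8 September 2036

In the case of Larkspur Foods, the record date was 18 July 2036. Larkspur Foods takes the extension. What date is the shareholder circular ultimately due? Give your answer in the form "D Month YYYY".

Moving 3 months forward from 18 July 2036 on the corresponding day gives 18 October 2036.
18 October 2036 is a Saturday; the next business day is 20 October 2036 (Monday).
Add the 60 calendar-day extension to 20 October 2036: 19 December 2036.
19 December 2036 is a Friday and not a listed holiday, so it stands.
The final due date is 19 December 2036.

19 December 2036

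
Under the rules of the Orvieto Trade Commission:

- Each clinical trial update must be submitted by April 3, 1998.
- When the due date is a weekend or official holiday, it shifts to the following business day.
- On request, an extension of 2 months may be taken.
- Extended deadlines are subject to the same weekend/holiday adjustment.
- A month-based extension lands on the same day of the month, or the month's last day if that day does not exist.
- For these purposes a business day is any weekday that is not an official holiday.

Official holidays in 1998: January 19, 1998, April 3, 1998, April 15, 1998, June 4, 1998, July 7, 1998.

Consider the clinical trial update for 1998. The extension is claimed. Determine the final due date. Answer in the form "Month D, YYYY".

June 8, 1998

The statutory due date is April 3, 1998.
April 3, 1998 is a listed holiday, so it moves to the next business day, April 6, 1998 (Monday).
Applying the 2 months extension: 2 months after April 6, 1998 is June 6, 1998.
June 6, 1998 falls on a Saturday. Rolling to the next business day gives June 8, 1998, a Monday.
Deadline: June 8, 1998.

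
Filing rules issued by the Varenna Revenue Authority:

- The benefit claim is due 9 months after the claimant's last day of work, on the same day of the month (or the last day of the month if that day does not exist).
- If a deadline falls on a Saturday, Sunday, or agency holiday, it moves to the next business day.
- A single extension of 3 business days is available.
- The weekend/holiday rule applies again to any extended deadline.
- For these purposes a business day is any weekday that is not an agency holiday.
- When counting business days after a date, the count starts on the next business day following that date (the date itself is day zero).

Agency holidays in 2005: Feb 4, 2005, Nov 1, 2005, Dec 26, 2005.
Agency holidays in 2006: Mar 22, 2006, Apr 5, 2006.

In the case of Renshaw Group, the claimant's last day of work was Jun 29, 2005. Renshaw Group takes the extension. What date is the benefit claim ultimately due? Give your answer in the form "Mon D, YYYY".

Apr 3, 2006

9 months from Jun 29, 2005 is Mar 29, 2006.
Since Mar 29, 2006 is a Wednesday and not a holiday, the date is unchanged.
Counting 3 further business days from Mar 29, 2006 reaches Apr 3, 2006.
Since Apr 3, 2006 is a Monday and not a holiday, the date is unchanged.
So the filing is due Apr 3, 2006.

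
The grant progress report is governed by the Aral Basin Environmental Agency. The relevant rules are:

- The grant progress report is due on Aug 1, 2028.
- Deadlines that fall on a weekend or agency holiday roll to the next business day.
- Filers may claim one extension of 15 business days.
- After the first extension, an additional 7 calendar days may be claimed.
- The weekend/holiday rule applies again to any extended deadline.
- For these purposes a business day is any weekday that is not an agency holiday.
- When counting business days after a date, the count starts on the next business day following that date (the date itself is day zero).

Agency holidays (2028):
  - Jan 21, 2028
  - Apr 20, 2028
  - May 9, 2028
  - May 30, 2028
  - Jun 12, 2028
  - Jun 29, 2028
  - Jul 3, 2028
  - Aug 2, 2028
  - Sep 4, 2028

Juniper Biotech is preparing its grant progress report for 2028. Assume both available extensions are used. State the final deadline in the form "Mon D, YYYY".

Aug 30, 2028

The statutory due date is Aug 1, 2028.
Aug 1, 2028 is a Tuesday and not a listed holiday, so it stands.
Counting 15 further business days from Aug 1, 2028 reaches Aug 23, 2028.
Aug 23, 2028 (Wednesday) is already a business day.
Applying the 7-calendar-day extension: Aug 23, 2028 + 7 days = Aug 30, 2028.
Aug 30, 2028 is a Wednesday and not a listed holiday, so it stands.
The final due date is Aug 30, 2028.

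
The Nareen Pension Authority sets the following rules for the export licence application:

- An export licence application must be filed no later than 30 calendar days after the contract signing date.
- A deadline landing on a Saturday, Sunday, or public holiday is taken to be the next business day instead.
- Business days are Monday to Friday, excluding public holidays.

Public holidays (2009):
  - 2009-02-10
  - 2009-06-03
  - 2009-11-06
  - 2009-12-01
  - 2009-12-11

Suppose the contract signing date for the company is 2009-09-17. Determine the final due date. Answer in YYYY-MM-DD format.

30 calendar days after 2009-09-17 is 2009-10-17.
2009-10-17 falls on a Saturday. Rolling to the next business day gives 2009-10-19, a Monday.
So the filing is due 2009-10-19.

2009-10-19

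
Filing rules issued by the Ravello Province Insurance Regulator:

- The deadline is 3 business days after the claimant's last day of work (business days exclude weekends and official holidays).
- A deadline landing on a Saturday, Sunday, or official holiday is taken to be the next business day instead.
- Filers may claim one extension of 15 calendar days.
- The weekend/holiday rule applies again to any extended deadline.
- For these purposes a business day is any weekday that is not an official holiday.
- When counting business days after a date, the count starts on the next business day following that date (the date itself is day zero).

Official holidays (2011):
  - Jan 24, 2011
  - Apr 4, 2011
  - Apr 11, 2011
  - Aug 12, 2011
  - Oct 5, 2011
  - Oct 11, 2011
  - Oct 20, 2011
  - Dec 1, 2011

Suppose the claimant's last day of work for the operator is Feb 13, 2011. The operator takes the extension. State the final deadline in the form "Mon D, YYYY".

Mar 3, 2011

Starting the day after Feb 13, 2011 and counting 3 business days lands on Feb 16, 2011.
Feb 16, 2011 is a Wednesday and not a listed holiday, so it stands.
Applying the 15-calendar-day extension: Feb 16, 2011 + 15 days = Mar 3, 2011.
Mar 3, 2011 falls on a Thursday, which is a business day, so no adjustment is needed.
The final due date is Mar 3, 2011.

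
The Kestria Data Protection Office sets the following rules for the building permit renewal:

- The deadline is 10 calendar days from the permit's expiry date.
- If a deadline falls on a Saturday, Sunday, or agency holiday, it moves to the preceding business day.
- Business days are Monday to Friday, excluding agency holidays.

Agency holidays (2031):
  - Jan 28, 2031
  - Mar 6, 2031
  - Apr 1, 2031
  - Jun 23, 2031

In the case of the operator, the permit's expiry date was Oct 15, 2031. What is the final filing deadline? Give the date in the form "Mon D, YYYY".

Trigger date Oct 15, 2031 + 10 calendar days = Oct 25, 2031.
Oct 25, 2031 is a Saturday; the preceding business day is Oct 24, 2031 (Friday).
The final due date is Oct 24, 2031.

Oct 24, 2031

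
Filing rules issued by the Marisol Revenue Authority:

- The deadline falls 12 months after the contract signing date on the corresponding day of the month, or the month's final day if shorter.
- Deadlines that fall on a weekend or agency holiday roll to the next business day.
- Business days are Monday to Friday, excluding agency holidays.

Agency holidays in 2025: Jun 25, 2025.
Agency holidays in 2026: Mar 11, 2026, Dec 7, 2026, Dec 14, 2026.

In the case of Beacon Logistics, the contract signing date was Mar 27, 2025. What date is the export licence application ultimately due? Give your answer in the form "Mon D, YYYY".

Mar 27, 2026

12 months from Mar 27, 2025 is Mar 27, 2026.
Since Mar 27, 2026 is a Friday and not a holiday, the date is unchanged.
Final deadline: Mar 27, 2026.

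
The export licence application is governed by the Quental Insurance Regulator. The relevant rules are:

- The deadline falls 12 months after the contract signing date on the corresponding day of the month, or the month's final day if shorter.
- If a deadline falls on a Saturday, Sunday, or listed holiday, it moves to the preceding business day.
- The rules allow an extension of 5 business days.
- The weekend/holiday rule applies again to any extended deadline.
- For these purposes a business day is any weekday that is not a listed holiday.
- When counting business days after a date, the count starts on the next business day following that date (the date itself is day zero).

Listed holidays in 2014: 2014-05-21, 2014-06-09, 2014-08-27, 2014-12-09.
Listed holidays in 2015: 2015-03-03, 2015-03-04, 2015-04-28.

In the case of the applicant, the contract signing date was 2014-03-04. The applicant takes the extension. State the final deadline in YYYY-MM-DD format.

2015-03-11

12 months from 2014-03-04 is 2015-03-04.
2015-03-04 is a listed holiday; the preceding business day is 2015-03-02 (Monday).
Applying the 5-business-day extension: 5 business days after 2015-03-02 is 2015-03-11.
2015-03-11 falls on a Wednesday, which is a business day, so no adjustment is needed.
So the filing is due 2015-03-11.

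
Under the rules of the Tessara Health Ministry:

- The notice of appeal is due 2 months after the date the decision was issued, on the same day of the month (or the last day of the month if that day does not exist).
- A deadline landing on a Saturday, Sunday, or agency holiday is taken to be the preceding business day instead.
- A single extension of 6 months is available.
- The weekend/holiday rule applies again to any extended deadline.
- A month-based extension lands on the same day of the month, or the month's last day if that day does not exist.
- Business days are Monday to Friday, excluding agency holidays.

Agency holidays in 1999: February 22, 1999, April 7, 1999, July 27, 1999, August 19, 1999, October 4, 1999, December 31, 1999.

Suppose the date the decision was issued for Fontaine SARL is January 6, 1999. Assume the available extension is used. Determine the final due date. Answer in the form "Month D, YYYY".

September 3, 1999

Moving 2 months forward from January 6, 1999 on the corresponding day gives March 6, 1999.
March 6, 1999 is a Saturday; the preceding business day is March 5, 1999 (Friday).
The 6 months extension carries March 5, 1999 to September 5, 1999.
September 5, 1999 is a Sunday; the preceding business day is September 3, 1999 (Friday).
Deadline: September 3, 1999.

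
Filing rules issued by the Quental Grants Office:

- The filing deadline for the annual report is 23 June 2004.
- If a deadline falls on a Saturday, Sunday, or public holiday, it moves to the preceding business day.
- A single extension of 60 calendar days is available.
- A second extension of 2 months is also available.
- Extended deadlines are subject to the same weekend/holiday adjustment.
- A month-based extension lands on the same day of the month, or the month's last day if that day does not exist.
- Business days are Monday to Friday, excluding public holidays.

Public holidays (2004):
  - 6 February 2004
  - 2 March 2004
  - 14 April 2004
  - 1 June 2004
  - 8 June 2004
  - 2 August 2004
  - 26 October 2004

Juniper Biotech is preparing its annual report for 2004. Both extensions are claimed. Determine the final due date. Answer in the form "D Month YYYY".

20 October 2004

Start from the fixed due date, 23 June 2004.
23 June 2004 (Wednesday) is already a business day.
Applying the 60-calendar-day extension: 23 June 2004 + 60 days = 22 August 2004.
22 August 2004 falls on a Sunday. Rolling to the preceding business day gives 20 August 2004, a Friday.
The 2 months extension carries 20 August 2004 to 20 October 2004.
20 October 2004 falls on a Wednesday, which is a business day, so no adjustment is needed.
Deadline: 20 October 2004.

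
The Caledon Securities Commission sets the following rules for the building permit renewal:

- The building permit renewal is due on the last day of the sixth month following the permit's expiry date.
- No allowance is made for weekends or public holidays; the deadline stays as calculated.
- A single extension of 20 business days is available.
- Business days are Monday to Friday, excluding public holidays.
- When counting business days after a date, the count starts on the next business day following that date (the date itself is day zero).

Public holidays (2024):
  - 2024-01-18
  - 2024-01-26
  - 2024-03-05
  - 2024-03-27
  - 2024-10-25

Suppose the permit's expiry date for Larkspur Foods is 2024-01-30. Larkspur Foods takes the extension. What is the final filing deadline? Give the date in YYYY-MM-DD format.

The sixth month after 2024-01-30 is July 2024, whose last day is 2024-07-31.
2024-07-31 is a Wednesday; no weekend or holiday adjustment applies.
Applying the 20-business-day extension: 20 business days after 2024-07-31 is 2024-08-28.
No adjustment is made for weekends or holidays, so 2024-08-28 stands.
So the filing is due 2024-08-28.

2024-08-28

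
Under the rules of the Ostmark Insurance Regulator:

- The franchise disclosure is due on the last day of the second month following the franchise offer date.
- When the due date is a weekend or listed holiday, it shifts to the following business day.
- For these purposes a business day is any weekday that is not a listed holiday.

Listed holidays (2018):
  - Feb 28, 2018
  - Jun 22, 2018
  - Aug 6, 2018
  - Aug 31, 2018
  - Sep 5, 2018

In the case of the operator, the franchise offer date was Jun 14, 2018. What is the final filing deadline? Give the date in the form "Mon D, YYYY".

The second month after Jun 14, 2018 is August 2018, whose last day is Aug 31, 2018.
Aug 31, 2018 is a listed holiday; the next business day is Sep 3, 2018 (Monday).
The final due date is Sep 3, 2018.

Sep 3, 2018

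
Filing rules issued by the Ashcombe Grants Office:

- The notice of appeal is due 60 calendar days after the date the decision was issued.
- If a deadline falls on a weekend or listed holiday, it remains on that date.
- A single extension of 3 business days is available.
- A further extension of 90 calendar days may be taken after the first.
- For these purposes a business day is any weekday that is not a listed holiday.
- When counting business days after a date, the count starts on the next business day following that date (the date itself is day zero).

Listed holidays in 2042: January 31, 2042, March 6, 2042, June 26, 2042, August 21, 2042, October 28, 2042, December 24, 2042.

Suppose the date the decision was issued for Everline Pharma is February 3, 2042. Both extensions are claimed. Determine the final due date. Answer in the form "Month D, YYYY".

July 8, 2042

From February 3, 2042, 60 calendar days later is April 4, 2042.
April 4, 2042 is a Friday; no weekend or holiday adjustment applies.
Applying the 3-business-day extension: 3 business days after April 4, 2042 is April 9, 2042.
April 9, 2042 falls on a Wednesday. The rules make no weekend/holiday allowance, so it remains April 9, 2042.
Add the 90 calendar-day extension to April 9, 2042: July 8, 2042.
July 8, 2042 is a Tuesday; no weekend or holiday adjustment applies.
So the filing is due July 8, 2042.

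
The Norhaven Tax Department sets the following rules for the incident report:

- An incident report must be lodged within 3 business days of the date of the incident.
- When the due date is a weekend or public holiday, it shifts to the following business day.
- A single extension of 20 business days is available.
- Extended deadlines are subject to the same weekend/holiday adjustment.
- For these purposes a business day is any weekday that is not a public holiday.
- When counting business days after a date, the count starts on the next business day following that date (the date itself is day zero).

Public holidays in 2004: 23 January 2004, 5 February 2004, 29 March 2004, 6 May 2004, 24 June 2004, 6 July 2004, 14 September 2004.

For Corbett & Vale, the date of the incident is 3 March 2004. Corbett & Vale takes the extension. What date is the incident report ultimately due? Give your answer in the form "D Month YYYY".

Counting 3 business days after 3 March 2004 (skipping weekends and listed holidays) reaches 8 March 2004.
8 March 2004 falls on a Monday, which is a business day, so no adjustment is needed.
Applying the 20-business-day extension: 20 business days after 8 March 2004 is 6 April 2004.
6 April 2004 (Tuesday) is already a business day.
Final deadline: 6 April 2004.

6 April 2004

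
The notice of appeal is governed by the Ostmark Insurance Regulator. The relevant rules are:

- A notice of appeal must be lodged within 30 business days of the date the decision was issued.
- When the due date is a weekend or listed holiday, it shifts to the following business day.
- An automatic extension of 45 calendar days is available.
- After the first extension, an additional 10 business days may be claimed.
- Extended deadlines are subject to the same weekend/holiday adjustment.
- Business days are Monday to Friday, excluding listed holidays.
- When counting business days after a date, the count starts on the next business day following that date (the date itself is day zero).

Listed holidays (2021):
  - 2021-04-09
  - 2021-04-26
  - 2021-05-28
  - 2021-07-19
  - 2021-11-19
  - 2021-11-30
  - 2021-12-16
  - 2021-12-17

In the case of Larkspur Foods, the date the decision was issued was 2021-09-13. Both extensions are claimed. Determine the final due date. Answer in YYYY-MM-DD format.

30 business days after 2021-09-13, excluding weekends and holidays, is 2021-10-25.
2021-10-25 (Monday) is already a business day.
Applying the 45-calendar-day extension: 2021-10-25 + 45 days = 2021-12-09.
2021-12-09 (Thursday) is already a business day.
Counting 10 further business days from 2021-12-09 reaches 2021-12-27.
Since 2021-12-27 is a Monday and not a holiday, the date is unchanged.
Deadline: 2021-12-27.

2021-12-27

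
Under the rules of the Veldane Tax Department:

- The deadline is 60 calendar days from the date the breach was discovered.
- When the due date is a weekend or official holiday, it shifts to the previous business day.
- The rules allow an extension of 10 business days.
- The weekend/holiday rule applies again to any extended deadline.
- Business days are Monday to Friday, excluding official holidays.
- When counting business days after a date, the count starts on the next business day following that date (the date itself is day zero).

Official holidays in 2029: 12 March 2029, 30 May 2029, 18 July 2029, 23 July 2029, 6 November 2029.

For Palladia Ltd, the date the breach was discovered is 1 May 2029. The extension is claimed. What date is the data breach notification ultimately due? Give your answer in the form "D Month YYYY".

13 July 2029

60 calendar days after 1 May 2029 is 30 June 2029.
30 June 2029 falls on a Saturday. Rolling to the preceding business day gives 29 June 2029, a Friday.
Counting 10 further business days from 29 June 2029 reaches 13 July 2029.
13 July 2029 (Friday) is already a business day.
So the filing is due 13 July 2029.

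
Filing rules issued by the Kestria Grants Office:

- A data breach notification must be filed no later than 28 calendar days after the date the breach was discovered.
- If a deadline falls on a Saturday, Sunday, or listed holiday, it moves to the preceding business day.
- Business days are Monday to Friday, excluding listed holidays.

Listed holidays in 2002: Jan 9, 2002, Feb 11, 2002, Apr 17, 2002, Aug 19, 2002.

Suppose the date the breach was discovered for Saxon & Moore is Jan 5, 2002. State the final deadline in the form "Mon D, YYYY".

Trigger date Jan 5, 2002 + 28 calendar days = Feb 2, 2002.
Feb 2, 2002 is a Saturday, so it moves to the preceding business day, Feb 1, 2002 (Friday).
Deadline: Feb 1, 2002.

Feb 1, 2002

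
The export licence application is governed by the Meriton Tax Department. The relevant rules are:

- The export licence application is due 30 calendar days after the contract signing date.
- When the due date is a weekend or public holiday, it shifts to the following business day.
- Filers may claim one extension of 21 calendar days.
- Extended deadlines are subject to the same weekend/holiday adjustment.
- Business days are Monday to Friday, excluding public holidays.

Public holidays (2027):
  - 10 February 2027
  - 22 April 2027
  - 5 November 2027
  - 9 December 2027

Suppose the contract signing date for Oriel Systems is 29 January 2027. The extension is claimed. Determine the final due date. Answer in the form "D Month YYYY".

Adding 30 calendar days to 29 January 2027 gives 28 February 2027.
28 February 2027 is a Sunday; the next business day is 1 March 2027 (Monday).
The 21-calendar-day extension moves the deadline from 1 March 2027 to 22 March 2027.
22 March 2027 is a Monday and not a listed holiday, so it stands.
So the filing is due 22 March 2027.

22 March 2027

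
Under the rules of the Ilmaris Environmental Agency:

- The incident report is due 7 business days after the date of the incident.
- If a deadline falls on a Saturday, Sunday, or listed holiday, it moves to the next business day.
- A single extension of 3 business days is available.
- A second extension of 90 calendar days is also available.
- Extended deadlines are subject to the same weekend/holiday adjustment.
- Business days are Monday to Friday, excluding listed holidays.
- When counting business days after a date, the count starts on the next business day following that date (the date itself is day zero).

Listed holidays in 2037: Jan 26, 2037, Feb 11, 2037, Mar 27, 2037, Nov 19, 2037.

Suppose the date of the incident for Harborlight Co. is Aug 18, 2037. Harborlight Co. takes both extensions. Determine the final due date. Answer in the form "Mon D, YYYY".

Starting the day after Aug 18, 2037 and counting 7 business days lands on Aug 27, 2037.
Aug 27, 2037 falls on a Thursday, which is a business day, so no adjustment is needed.
Applying the 3-business-day extension: 3 business days after Aug 27, 2037 is Sep 1, 2037.
Sep 1, 2037 (Tuesday) is already a business day.
With the 90-day extension, Sep 1, 2037 becomes Nov 30, 2037.
Nov 30, 2037 is a Monday and not a listed holiday, so it stands.
Final deadline: Nov 30, 2037.

Nov 30, 2037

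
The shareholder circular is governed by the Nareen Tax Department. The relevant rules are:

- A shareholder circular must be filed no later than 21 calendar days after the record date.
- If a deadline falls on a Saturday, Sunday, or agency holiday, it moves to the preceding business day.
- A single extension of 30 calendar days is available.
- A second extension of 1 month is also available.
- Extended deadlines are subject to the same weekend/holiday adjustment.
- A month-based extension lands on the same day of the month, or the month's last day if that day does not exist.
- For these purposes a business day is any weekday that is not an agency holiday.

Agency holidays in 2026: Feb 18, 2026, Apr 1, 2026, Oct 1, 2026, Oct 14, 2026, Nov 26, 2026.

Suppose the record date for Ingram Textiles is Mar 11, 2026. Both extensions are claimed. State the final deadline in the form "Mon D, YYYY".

May 29, 2026

Trigger date Mar 11, 2026 + 21 calendar days = Apr 1, 2026.
Apr 1, 2026 is a listed holiday, so it moves to the preceding business day, Mar 31, 2026 (Tuesday).
Applying the 30-calendar-day extension: Mar 31, 2026 + 30 days = Apr 30, 2026.
Since Apr 30, 2026 is a Thursday and not a holiday, the date is unchanged.
The 1 month extension carries Apr 30, 2026 to May 30, 2026.
May 30, 2026 is a Saturday; the preceding business day is May 29, 2026 (Friday).
Deadline: May 29, 2026.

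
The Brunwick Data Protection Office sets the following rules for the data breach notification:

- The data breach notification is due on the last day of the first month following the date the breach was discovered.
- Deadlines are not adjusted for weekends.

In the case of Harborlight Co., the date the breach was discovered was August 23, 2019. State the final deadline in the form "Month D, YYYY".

September 30, 2019

The first month after August 23, 2019 is September 2019, whose last day is September 30, 2019.
No adjustment is made for weekends or holidays, so September 30, 2019 stands.
Final deadline: September 30, 2019.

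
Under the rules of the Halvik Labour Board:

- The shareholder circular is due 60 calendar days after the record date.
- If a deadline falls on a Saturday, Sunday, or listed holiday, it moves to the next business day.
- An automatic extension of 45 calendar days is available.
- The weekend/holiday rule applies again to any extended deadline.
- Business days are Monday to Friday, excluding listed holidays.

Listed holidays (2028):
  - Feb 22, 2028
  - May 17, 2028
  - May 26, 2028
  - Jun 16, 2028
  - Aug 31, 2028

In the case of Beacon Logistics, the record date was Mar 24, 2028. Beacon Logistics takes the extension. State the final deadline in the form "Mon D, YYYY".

Trigger date Mar 24, 2028 + 60 calendar days = May 23, 2028.
May 23, 2028 (Tuesday) is already a business day.
Add the 45 calendar-day extension to May 23, 2028: Jul 7, 2028.
Jul 7, 2028 falls on a Friday, which is a business day, so no adjustment is needed.
Final deadline: Jul 7, 2028.

Jul 7, 2028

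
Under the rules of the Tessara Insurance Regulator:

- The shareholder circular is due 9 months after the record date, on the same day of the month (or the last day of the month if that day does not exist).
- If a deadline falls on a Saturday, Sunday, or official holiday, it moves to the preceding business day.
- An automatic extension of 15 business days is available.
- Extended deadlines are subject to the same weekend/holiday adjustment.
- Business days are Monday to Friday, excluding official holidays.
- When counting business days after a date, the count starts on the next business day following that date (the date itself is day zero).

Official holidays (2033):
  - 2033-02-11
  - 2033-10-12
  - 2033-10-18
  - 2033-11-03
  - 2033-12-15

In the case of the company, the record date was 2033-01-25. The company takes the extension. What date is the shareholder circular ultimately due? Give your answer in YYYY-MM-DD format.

9 months after 2033-01-25, on the same day of the month, is 2033-10-25.
2033-10-25 is a Tuesday and not a listed holiday, so it stands.
The 15-business-day extension runs from 2033-10-25 to 2033-11-16.
Since 2033-11-16 is a Wednesday and not a holiday, the date is unchanged.
Deadline: 2033-11-16.

2033-11-16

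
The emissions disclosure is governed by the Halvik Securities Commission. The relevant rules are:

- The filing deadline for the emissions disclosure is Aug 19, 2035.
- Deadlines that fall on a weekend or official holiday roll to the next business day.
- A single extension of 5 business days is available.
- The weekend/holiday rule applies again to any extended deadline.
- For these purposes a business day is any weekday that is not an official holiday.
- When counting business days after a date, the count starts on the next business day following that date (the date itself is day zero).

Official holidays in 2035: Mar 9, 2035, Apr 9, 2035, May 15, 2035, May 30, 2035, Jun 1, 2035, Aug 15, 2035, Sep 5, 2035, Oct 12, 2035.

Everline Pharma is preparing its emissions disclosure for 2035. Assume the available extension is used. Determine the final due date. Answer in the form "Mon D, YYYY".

Aug 27, 2035

The statutory due date is Aug 19, 2035.
Because Aug 19, 2035 is a Sunday, the deadline becomes Aug 20, 2035 (Monday).
The 5-business-day extension runs from Aug 20, 2035 to Aug 27, 2035.
Aug 27, 2035 is a Monday and not a listed holiday, so it stands.
The final due date is Aug 27, 2035.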